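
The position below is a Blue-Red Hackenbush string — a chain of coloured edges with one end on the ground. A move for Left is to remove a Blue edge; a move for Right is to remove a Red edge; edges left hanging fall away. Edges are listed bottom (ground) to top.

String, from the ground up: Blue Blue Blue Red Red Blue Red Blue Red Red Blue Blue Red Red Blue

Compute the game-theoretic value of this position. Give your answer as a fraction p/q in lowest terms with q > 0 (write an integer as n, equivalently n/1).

Recurse on prefixes of the 15-edge string Blue Blue Blue Red Red Blue Red Blue Red Red Blue Blue Red Red Blue:
v_1 [B]  L=[0]  R=[·]  gives 1
v_2 [BB]  L=[0 1]  R=[·]  gives 2
v_3 [BBB]  L=[0 1 2]  R=[·]  gives 3
v_4 [BBBR]  L=[0 1 2]  R=[3]  gives 5/2
v_5 [BBBRR]  L=[0 1 2]  R=[5/2 3]  gives 9/4
v_6 [BBBRRB]  L=[0 1 2 9/4]  R=[5/2 3]  gives 19/8
v_7 [BBBRRBR]  L=[0 1 2 9/4]  R=[19/8 5/2 3]  gives 37/16
v_8 [BBBRRBRB]  L=[0 1 2 9/4 37/16]  R=[19/8 5/2 3]  gives 75/32
v_9 [BBBRRBRBR]  L=[0 1 2 9/4 37/16]  R=[75/32 19/8 5/2 3]  gives 149/64
v_10 [BBBRRBRBRR]  L=[0 1 2 9/4 37/16]  R=[149/64 75/32 19/8 5/2 3]  gives 297/128
v_11 [BBBRRBRBRRB]  L=[0 1 2 9/4 37/16 297/128]  R=[149/64 75/32 19/8 5/2 3]  gives 595/256
v_12 [BBBRRBRBRRBB]  L=[0 1 2 9/4 37/16 297/128 595/256]  R=[149/64 75/32 19/8 5/2 3]  gives 1191/512
v_13 [BBBRRBRBRRBBR]  L=[0 1 2 9/4 37/16 297/128 595/256]  R=[1191/512 149/64 75/32 19/8 5/2 3]  gives 2381/1024
v_14 [BBBRRBRBRRBBRR]  L=[0 1 2 9/4 37/16 297/128 595/256]  R=[2381/1024 1191/512 149/64 75/32 19/8 5/2 3]  gives 4761/2048
v_15 [BBBRRBRBRRBBRRB]  L=[0 1 2 9/4 37/16 297/128 595/256 4761/2048]  R=[2381/1024 1191/512 149/64 75/32 19/8 5/2 3]  gives 9523/4096

9523/4096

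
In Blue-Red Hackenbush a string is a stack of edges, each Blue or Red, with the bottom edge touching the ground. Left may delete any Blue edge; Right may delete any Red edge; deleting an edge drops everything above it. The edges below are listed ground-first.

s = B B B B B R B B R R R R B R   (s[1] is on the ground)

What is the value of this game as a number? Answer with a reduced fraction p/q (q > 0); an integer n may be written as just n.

2437/512

Prefix values for B B B B B R B B R R R R B R via {L|R} + simplicity:
step 1: add B to get B; options L={ 0 } R={ none } → 1
step 2: add B to get BB; options L={ 0 1 } R={ none } → 2
step 3: add B to get BBB; options L={ 0 1 2 } R={ none } → 3
step 4: add B to get BBBB; options L={ 0 1 2 3 } R={ none } → 4
step 5: add B to get BBBBB; options L={ 0 1 2 3 4 } R={ none } → 5
step 6: add R to get BBBBBR; options L={ 0 1 2 3 4 } R={ 5 } → 9/2
step 7: add B to get BBBBBRB; options L={ 0 1 2 3 4 9/2 } R={ 5 } → 19/4
step 8: add B to get BBBBBRBB; options L={ 0 1 2 3 4 9/2 19/4 } R={ 5 } → 39/8
step 9: add R to get BBBBBRBBR; options L={ 0 1 2 3 4 9/2 19/4 } R={ 39/8 5 } → 77/16
step 10: add R to get BBBBBRBBRR; options L={ 0 1 2 3 4 9/2 19/4 } R={ 77/16 39/8 5 } → 153/32
step 11: add R to get BBBBBRBBRRR; options L={ 0 1 2 3 4 9/2 19/4 } R={ 153/32 77/16 39/8 5 } → 305/64
step 12: add R to get BBBBBRBBRRRR; options L={ 0 1 2 3 4 9/2 19/4 } R={ 305/64 153/32 77/16 39/8 5 } → 609/128
step 13: add B to get BBBBBRBBRRRRB; options L={ 0 1 2 3 4 9/2 19/4 609/128 } R={ 305/64 153/32 77/16 39/8 5 } → 1219/256
step 14: add R to get BBBBBRBBRRRRBR; options L={ 0 1 2 3 4 9/2 19/4 609/128 } R={ 1219/256 305/64 153/32 77/16 39/8 5 } → 2437/512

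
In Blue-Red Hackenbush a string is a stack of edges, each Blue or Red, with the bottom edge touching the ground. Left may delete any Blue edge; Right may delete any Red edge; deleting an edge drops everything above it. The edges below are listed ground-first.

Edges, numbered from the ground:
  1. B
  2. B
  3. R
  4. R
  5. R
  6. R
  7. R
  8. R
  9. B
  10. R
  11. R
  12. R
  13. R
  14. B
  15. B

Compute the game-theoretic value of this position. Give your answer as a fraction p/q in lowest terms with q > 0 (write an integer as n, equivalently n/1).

8327/8192

Build v(s[:k]) for k = 1..15, string s = B B R R R R R R B R R R R B B.
1 of 15 · B · max L 0 · min R +∞ ⇒ 1
2 of 15 · BB · max L 1 · min R +∞ ⇒ 2
3 of 15 · BBR · max L 1 · min R 2 ⇒ 3/2
4 of 15 · BBRR · max L 1 · min R 3/2 ⇒ 5/4
5 of 15 · BBRRR · max L 1 · min R 5/4 ⇒ 9/8
6 of 15 · BBRRRR · max L 1 · min R 9/8 ⇒ 17/16
7 of 15 · BBRRRRR · max L 1 · min R 17/16 ⇒ 33/32
8 of 15 · BBRRRRRR · max L 1 · min R 33/32 ⇒ 65/64
9 of 15 · BBRRRRRRB · max L 65/64 · min R 33/32 ⇒ 131/128
10 of 15 · BBRRRRRRBR · max L 65/64 · min R 131/128 ⇒ 261/256
11 of 15 · BBRRRRRRBRR · max L 65/64 · min R 261/256 ⇒ 521/512
12 of 15 · BBRRRRRRBRRR · max L 65/64 · min R 521/512 ⇒ 1041/1024
13 of 15 · BBRRRRRRBRRRR · max L 65/64 · min R 1041/1024 ⇒ 2081/2048
14 of 15 · BBRRRRRRBRRRRB · max L 2081/2048 · min R 1041/1024 ⇒ 4163/4096
15 of 15 · BBRRRRRRBRRRRBB · max L 4163/4096 · min R 1041/1024 ⇒ 8327/8192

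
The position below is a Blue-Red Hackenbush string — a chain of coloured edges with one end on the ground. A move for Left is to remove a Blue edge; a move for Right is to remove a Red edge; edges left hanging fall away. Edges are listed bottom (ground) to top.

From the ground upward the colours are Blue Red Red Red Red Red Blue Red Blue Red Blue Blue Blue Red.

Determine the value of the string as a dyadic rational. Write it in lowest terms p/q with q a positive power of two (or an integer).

349/8192

Recurse on prefixes of the 14-edge string Blue Red Red Red Red Red Blue Red Blue Red Blue Blue Blue Red:
B: Left { 0 }, Right { ∅ } = simplest 1
BR: Left { 0 }, Right { 1 } = simplest 1/2
BRR: Left { 0 }, Right { 1/2, 1 } = simplest 1/4
BRRR: Left { 0 }, Right { 1/4, 1/2, 1 } = simplest 1/8
BRRRR: Left { 0 }, Right { 1/8, 1/4, 1/2, 1 } = simplest 1/16
BRRRRR: Left { 0 }, Right { 1/16, 1/8, 1/4, 1/2, 1 } = simplest 1/32
BRRRRRB: Left { 0, 1/32 }, Right { 1/16, 1/8, 1/4, 1/2, 1 } = simplest 3/64
BRRRRRBR: Left { 0, 1/32 }, Right { 3/64, 1/16, 1/8, 1/4, 1/2, 1 } = simplest 5/128
BRRRRRBRB: Left { 0, 1/32, 5/128 }, Right { 3/64, 1/16, 1/8, 1/4, 1/2, 1 } = simplest 11/256
BRRRRRBRBR: Left { 0, 1/32, 5/128 }, Right { 11/256, 3/64, 1/16, 1/8, 1/4, 1/2, 1 } = simplest 21/512
BRRRRRBRBRB: Left { 0, 1/32, 5/128, 21/512 }, Right { 11/256, 3/64, 1/16, 1/8, 1/4, 1/2, 1 } = simplest 43/1024
BRRRRRBRBRBB: Left { 0, 1/32, 5/128, 21/512, 43/1024 }, Right { 11/256, 3/64, 1/16, 1/8, 1/4, 1/2, 1 } = simplest 87/2048
BRRRRRBRBRBBB: Left { 0, 1/32, 5/128, 21/512, 43/1024, 87/2048 }, Right { 11/256, 3/64, 1/16, 1/8, 1/4, 1/2, 1 } = simplest 175/4096
BRRRRRBRBRBBBR: Left { 0, 1/32, 5/128, 21/512, 43/1024, 87/2048 }, Right { 175/4096, 11/256, 3/64, 1/16, 1/8, 1/4, 1/2, 1 } = simplest 349/8192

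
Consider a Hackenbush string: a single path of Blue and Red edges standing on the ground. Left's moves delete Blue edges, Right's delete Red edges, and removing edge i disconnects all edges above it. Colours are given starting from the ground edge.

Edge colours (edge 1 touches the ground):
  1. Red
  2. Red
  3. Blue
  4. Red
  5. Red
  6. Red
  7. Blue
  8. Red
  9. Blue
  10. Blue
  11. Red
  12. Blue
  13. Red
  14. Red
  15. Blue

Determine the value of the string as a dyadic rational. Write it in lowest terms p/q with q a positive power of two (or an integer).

-15661/8192

R: Left { ∅ }, Right { 0 } = simplest -1
RR: Left { ∅ }, Right { -1 0 } = simplest -2
RRB: Left { -2 }, Right { -1 0 } = simplest -3/2
RRBR: Left { -2 }, Right { -3/2 -1 0 } = simplest -7/4
RRBRR: Left { -2 }, Right { -7/4 -3/2 -1 0 } = simplest -15/8
RRBRRR: Left { -2 }, Right { -15/8 -7/4 -3/2 -1 0 } = simplest -31/16
RRBRRRB: Left { -2 -31/16 }, Right { -15/8 -7/4 -3/2 -1 0 } = simplest -61/32
RRBRRRBR: Left { -2 -31/16 }, Right { -61/32 -15/8 -7/4 -3/2 -1 0 } = simplest -123/64
RRBRRRBRB: Left { -2 -31/16 -123/64 }, Right { -61/32 -15/8 -7/4 -3/2 -1 0 } = simplest -245/128
RRBRRRBRBB: Left { -2 -31/16 -123/64 -245/128 }, Right { -61/32 -15/8 -7/4 -3/2 -1 0 } = simplest -489/256
RRBRRRBRBBR: Left { -2 -31/16 -123/64 -245/128 }, Right { -489/256 -61/32 -15/8 -7/4 -3/2 -1 0 } = simplest -979/512
RRBRRRBRBBRB: Left { -2 -31/16 -123/64 -245/128 -979/512 }, Right { -489/256 -61/32 -15/8 -7/4 -3/2 -1 0 } = simplest -1957/1024
RRBRRRBRBBRBR: Left { -2 -31/16 -123/64 -245/128 -979/512 }, Right { -1957/1024 -489/256 -61/32 -15/8 -7/4 -3/2 -1 0 } = simplest -3915/2048
RRBRRRBRBBRBRR: Left { -2 -31/16 -123/64 -245/128 -979/512 }, Right { -3915/2048 -1957/1024 -489/256 -61/32 -15/8 -7/4 -3/2 -1 0 } = simplest -7831/4096
RRBRRRBRBBRBRRB: Left { -2 -31/16 -123/64 -245/128 -979/512 -7831/4096 }, Right { -3915/2048 -1957/1024 -489/256 -61/32 -15/8 -7/4 -3/2 -1 0 } = simplest -15661/8192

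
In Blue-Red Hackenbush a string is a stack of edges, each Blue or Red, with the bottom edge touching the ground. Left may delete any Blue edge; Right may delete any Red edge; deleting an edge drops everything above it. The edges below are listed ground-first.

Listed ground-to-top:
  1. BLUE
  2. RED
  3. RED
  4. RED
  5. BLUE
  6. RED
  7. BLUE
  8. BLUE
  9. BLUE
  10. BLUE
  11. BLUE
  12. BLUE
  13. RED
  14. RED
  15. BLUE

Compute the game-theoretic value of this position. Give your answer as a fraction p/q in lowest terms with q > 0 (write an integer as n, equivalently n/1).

3059/16384

B: Left { 0 }, Right { none } ⇒ simplest 1
BR: Left { 0 }, Right { 1 } ⇒ simplest 1/2
BRR: Left { 0 }, Right { 1/2, 1 } ⇒ simplest 1/4
BRRR: Left { 0 }, Right { 1/4, 1/2, 1 } ⇒ simplest 1/8
BRRRB: Left { 0, 1/8 }, Right { 1/4, 1/2, 1 } ⇒ simplest 3/16
BRRRBR: Left { 0, 1/8 }, Right { 3/16, 1/4, 1/2, 1 } ⇒ simplest 5/32
BRRRBRB: Left { 0, 1/8, 5/32 }, Right { 3/16, 1/4, 1/2, 1 } ⇒ simplest 11/64
BRRRBRBB: Left { 0, 1/8, 5/32, 11/64 }, Right { 3/16, 1/4, 1/2, 1 } ⇒ simplest 23/128
BRRRBRBBB: Left { 0, 1/8, 5/32, 11/64, 23/128 }, Right { 3/16, 1/4, 1/2, 1 } ⇒ simplest 47/256
BRRRBRBBBB: Left { 0, 1/8, 5/32, 11/64, 23/128, 47/256 }, Right { 3/16, 1/4, 1/2, 1 } ⇒ simplest 95/512
BRRRBRBBBBB: Left { 0, 1/8, 5/32, 11/64, 23/128, 47/256, 95/512 }, Right { 3/16, 1/4, 1/2, 1 } ⇒ simplest 191/1024
BRRRBRBBBBBB: Left { 0, 1/8, 5/32, 11/64, 23/128, 47/256, 95/512, 191/1024 }, Right { 3/16, 1/4, 1/2, 1 } ⇒ simplest 383/2048
BRRRBRBBBBBBR: Left { 0, 1/8, 5/32, 11/64, 23/128, 47/256, 95/512, 191/1024 }, Right { 383/2048, 3/16, 1/4, 1/2, 1 } ⇒ simplest 765/4096
BRRRBRBBBBBBRR: Left { 0, 1/8, 5/32, 11/64, 23/128, 47/256, 95/512, 191/1024 }, Right { 765/4096, 383/2048, 3/16, 1/4, 1/2, 1 } ⇒ simplest 1529/8192
BRRRBRBBBBBBRRB: Left { 0, 1/8, 5/32, 11/64, 23/128, 47/256, 95/512, 191/1024, 1529/8192 }, Right { 765/4096, 383/2048, 3/16, 1/4, 1/2, 1 } ⇒ simplest 3059/16384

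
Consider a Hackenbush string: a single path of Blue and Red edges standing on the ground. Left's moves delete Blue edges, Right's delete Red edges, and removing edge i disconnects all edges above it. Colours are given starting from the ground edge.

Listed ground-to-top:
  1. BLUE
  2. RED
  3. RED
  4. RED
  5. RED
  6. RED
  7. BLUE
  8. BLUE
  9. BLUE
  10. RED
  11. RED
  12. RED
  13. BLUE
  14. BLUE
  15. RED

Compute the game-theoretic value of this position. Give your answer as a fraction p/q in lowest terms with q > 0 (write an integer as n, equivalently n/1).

edge 1 of 15 (BLUE): { 0 | · } ⇒ 1
edge 2 of 15 (RED): { 0 | 1 } ⇒ 1/2
edge 3 of 15 (RED): { 0 | 1/2; 1 } ⇒ 1/4
edge 4 of 15 (RED): { 0 | 1/4; 1/2; 1 } ⇒ 1/8
edge 5 of 15 (RED): { 0 | 1/8; 1/4; 1/2; 1 } ⇒ 1/16
edge 6 of 15 (RED): { 0 | 1/16; 1/8; 1/4; 1/2; 1 } ⇒ 1/32
edge 7 of 15 (BLUE): { 0; 1/32 | 1/16; 1/8; 1/4; 1/2; 1 } ⇒ 3/64
edge 8 of 15 (BLUE): { 0; 1/32; 3/64 | 1/16; 1/8; 1/4; 1/2; 1 } ⇒ 7/128
edge 9 of 15 (BLUE): { 0; 1/32; 3/64; 7/128 | 1/16; 1/8; 1/4; 1/2; 1 } ⇒ 15/256
edge 10 of 15 (RED): { 0; 1/32; 3/64; 7/128 | 15/256; 1/16; 1/8; 1/4; 1/2; 1 } ⇒ 29/512
edge 11 of 15 (RED): { 0; 1/32; 3/64; 7/128 | 29/512; 15/256; 1/16; 1/8; 1/4; 1/2; 1 } ⇒ 57/1024
edge 12 of 15 (RED): { 0; 1/32; 3/64; 7/128 | 57/1024; 29/512; 15/256; 1/16; 1/8; 1/4; 1/2; 1 } ⇒ 113/2048
edge 13 of 15 (BLUE): { 0; 1/32; 3/64; 7/128; 113/2048 | 57/1024; 29/512; 15/256; 1/16; 1/8; 1/4; 1/2; 1 } ⇒ 227/4096
edge 14 of 15 (BLUE): { 0; 1/32; 3/64; 7/128; 113/2048; 227/4096 | 57/1024; 29/512; 15/256; 1/16; 1/8; 1/4; 1/2; 1 } ⇒ 455/8192
edge 15 of 15 (RED): { 0; 1/32; 3/64; 7/128; 113/2048; 227/4096 | 455/8192; 57/1024; 29/512; 15/256; 1/16; 1/8; 1/4; 1/2; 1 } ⇒ 909/16384

909/16384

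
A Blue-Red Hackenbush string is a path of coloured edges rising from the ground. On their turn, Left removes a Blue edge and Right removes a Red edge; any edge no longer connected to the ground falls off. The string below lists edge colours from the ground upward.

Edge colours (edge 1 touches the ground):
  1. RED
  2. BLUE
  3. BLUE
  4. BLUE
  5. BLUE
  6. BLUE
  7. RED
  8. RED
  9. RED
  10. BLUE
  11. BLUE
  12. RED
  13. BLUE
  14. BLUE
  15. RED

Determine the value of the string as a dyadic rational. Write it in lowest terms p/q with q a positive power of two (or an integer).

edge 1 of 15 (RED): { ∅ | 0 } gives -1
edge 2 of 15 (BLUE): { -1 | 0 } gives -1/2
edge 3 of 15 (BLUE): { -1, -1/2 | 0 } gives -1/4
edge 4 of 15 (BLUE): { -1, -1/2, -1/4 | 0 } gives -1/8
edge 5 of 15 (BLUE): { -1, -1/2, -1/4, -1/8 | 0 } gives -1/16
edge 6 of 15 (BLUE): { -1, -1/2, -1/4, -1/8, -1/16 | 0 } gives -1/32
edge 7 of 15 (RED): { -1, -1/2, -1/4, -1/8, -1/16 | -1/32, 0 } gives -3/64
edge 8 of 15 (RED): { -1, -1/2, -1/4, -1/8, -1/16 | -3/64, -1/32, 0 } gives -7/128
edge 9 of 15 (RED): { -1, -1/2, -1/4, -1/8, -1/16 | -7/128, -3/64, -1/32, 0 } gives -15/256
edge 10 of 15 (BLUE): { -1, -1/2, -1/4, -1/8, -1/16, -15/256 | -7/128, -3/64, -1/32, 0 } gives -29/512
edge 11 of 15 (BLUE): { -1, -1/2, -1/4, -1/8, -1/16, -15/256, -29/512 | -7/128, -3/64, -1/32, 0 } gives -57/1024
edge 12 of 15 (RED): { -1, -1/2, -1/4, -1/8, -1/16, -15/256, -29/512 | -57/1024, -7/128, -3/64, -1/32, 0 } gives -115/2048
edge 13 of 15 (BLUE): { -1, -1/2, -1/4, -1/8, -1/16, -15/256, -29/512, -115/2048 | -57/1024, -7/128, -3/64, -1/32, 0 } gives -229/4096
edge 14 of 15 (BLUE): { -1, -1/2, -1/4, -1/8, -1/16, -15/256, -29/512, -115/2048, -229/4096 | -57/1024, -7/128, -3/64, -1/32, 0 } gives -457/8192
edge 15 of 15 (RED): { -1, -1/2, -1/4, -1/8, -1/16, -15/256, -29/512, -115/2048, -229/4096 | -457/8192, -57/1024, -7/128, -3/64, -1/32, 0 } gives -915/16384

-915/16384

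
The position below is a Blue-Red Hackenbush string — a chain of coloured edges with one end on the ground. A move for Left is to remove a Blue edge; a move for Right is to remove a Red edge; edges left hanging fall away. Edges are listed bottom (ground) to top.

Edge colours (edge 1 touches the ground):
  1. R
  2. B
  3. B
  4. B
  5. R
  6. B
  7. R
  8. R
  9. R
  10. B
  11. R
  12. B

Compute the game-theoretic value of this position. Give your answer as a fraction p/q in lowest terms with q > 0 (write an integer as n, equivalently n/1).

1 of 12 · R · max L −∞ · min R 0 => -1
2 of 12 · RB · max L -1 · min R 0 => -1/2
3 of 12 · RBB · max L -1/2 · min R 0 => -1/4
4 of 12 · RBBB · max L -1/4 · min R 0 => -1/8
5 of 12 · RBBBR · max L -1/4 · min R -1/8 => -3/16
6 of 12 · RBBBRB · max L -3/16 · min R -1/8 => -5/32
7 of 12 · RBBBRBR · max L -3/16 · min R -5/32 => -11/64
8 of 12 · RBBBRBRR · max L -3/16 · min R -11/64 => -23/128
9 of 12 · RBBBRBRRR · max L -3/16 · min R -23/128 => -47/256
10 of 12 · RBBBRBRRRB · max L -47/256 · min R -23/128 => -93/512
11 of 12 · RBBBRBRRRBR · max L -47/256 · min R -93/512 => -187/1024
12 of 12 · RBBBRBRRRBRB · max L -187/1024 · min R -93/512 => -373/2048

-373/2048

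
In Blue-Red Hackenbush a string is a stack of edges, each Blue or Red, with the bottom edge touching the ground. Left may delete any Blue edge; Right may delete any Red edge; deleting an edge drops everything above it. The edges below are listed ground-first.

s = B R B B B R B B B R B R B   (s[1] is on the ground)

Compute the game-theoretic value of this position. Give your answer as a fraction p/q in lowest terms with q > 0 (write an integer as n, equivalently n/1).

3819/4096

Prefix values for B R B B B R B B B R B R B via {L|R} + simplicity:
G(B) = { 0 | — } so 1
G(BR) = { 0 | 1 } so 1/2
G(BRB) = { 0,1/2 | 1 } so 3/4
G(BRBB) = { 0,1/2,3/4 | 1 } so 7/8
G(BRBBB) = { 0,1/2,3/4,7/8 | 1 } so 15/16
G(BRBBBR) = { 0,1/2,3/4,7/8 | 15/16,1 } so 29/32
G(BRBBBRB) = { 0,1/2,3/4,7/8,29/32 | 15/16,1 } so 59/64
G(BRBBBRBB) = { 0,1/2,3/4,7/8,29/32,59/64 | 15/16,1 } so 119/128
G(BRBBBRBBB) = { 0,1/2,3/4,7/8,29/32,59/64,119/128 | 15/16,1 } so 239/256
G(BRBBBRBBBR) = { 0,1/2,3/4,7/8,29/32,59/64,119/128 | 239/256,15/16,1 } so 477/512
G(BRBBBRBBBRB) = { 0,1/2,3/4,7/8,29/32,59/64,119/128,477/512 | 239/256,15/16,1 } so 955/1024
G(BRBBBRBBBRBR) = { 0,1/2,3/4,7/8,29/32,59/64,119/128,477/512 | 955/1024,239/256,15/16,1 } so 1909/2048
G(BRBBBRBBBRBRB) = { 0,1/2,3/4,7/8,29/32,59/64,119/128,477/512,1909/2048 | 955/1024,239/256,15/16,1 } so 3819/4096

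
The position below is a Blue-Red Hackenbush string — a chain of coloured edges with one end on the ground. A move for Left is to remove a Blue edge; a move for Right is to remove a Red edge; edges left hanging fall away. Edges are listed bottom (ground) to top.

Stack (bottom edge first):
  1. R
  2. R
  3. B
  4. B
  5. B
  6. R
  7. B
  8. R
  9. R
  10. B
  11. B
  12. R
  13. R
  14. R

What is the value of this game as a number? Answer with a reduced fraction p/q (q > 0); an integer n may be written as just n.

1 of 14 · R · max L −∞ · min R 0 — -1
2 of 14 · RR · max L −∞ · min R -1 — -2
3 of 14 · RRB · max L -2 · min R -1 — -3/2
4 of 14 · RRBB · max L -3/2 · min R -1 — -5/4
5 of 14 · RRBBB · max L -5/4 · min R -1 — -9/8
6 of 14 · RRBBBR · max L -5/4 · min R -9/8 — -19/16
7 of 14 · RRBBBRB · max L -19/16 · min R -9/8 — -37/32
8 of 14 · RRBBBRBR · max L -19/16 · min R -37/32 — -75/64
9 of 14 · RRBBBRBRR · max L -19/16 · min R -75/64 — -151/128
10 of 14 · RRBBBRBRRB · max L -151/128 · min R -75/64 — -301/256
11 of 14 · RRBBBRBRRBB · max L -301/256 · min R -75/64 — -601/512
12 of 14 · RRBBBRBRRBBR · max L -301/256 · min R -601/512 — -1203/1024
13 of 14 · RRBBBRBRRBBRR · max L -301/256 · min R -1203/1024 — -2407/2048
14 of 14 · RRBBBRBRRBBRRR · max L -301/256 · min R -2407/2048 — -4815/4096

-4815/4096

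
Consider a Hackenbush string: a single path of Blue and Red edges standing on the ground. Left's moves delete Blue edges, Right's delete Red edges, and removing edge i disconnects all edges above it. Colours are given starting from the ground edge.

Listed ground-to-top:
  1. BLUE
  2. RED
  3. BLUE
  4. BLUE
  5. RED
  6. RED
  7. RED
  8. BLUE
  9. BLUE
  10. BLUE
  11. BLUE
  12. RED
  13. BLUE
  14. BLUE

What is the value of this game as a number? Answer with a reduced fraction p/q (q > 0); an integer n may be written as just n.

6391/8192

edge 1 of 14 (BLUE): { 0 | — } -> 1
edge 2 of 14 (RED): { 0 | 1 } -> 1/2
edge 3 of 14 (BLUE): { 0,1/2 | 1 } -> 3/4
edge 4 of 14 (BLUE): { 0,1/2,3/4 | 1 } -> 7/8
edge 5 of 14 (RED): { 0,1/2,3/4 | 7/8,1 } -> 13/16
edge 6 of 14 (RED): { 0,1/2,3/4 | 13/16,7/8,1 } -> 25/32
edge 7 of 14 (RED): { 0,1/2,3/4 | 25/32,13/16,7/8,1 } -> 49/64
edge 8 of 14 (BLUE): { 0,1/2,3/4,49/64 | 25/32,13/16,7/8,1 } -> 99/128
edge 9 of 14 (BLUE): { 0,1/2,3/4,49/64,99/128 | 25/32,13/16,7/8,1 } -> 199/256
edge 10 of 14 (BLUE): { 0,1/2,3/4,49/64,99/128,199/256 | 25/32,13/16,7/8,1 } -> 399/512
edge 11 of 14 (BLUE): { 0,1/2,3/4,49/64,99/128,199/256,399/512 | 25/32,13/16,7/8,1 } -> 799/1024
edge 12 of 14 (RED): { 0,1/2,3/4,49/64,99/128,199/256,399/512 | 799/1024,25/32,13/16,7/8,1 } -> 1597/2048
edge 13 of 14 (BLUE): { 0,1/2,3/4,49/64,99/128,199/256,399/512,1597/2048 | 799/1024,25/32,13/16,7/8,1 } -> 3195/4096
edge 14 of 14 (BLUE): { 0,1/2,3/4,49/64,99/128,199/256,399/512,1597/2048,3195/4096 | 799/1024,25/32,13/16,7/8,1 } -> 6391/8192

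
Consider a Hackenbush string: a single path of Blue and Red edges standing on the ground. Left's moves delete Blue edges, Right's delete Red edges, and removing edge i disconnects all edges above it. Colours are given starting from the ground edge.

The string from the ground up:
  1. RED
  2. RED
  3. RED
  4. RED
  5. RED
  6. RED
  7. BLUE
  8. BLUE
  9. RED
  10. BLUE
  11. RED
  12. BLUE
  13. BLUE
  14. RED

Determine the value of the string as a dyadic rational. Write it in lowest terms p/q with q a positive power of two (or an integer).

1 of 14 · R · max L −∞ · min R 0 => -1
2 of 14 · RR · max L −∞ · min R -1 => -2
3 of 14 · RRR · max L −∞ · min R -2 => -3
4 of 14 · RRRR · max L −∞ · min R -3 => -4
5 of 14 · RRRRR · max L −∞ · min R -4 => -5
6 of 14 · RRRRRR · max L −∞ · min R -5 => -6
7 of 14 · RRRRRRB · max L -6 · min R -5 => -11/2
8 of 14 · RRRRRRBB · max L -11/2 · min R -5 => -21/4
9 of 14 · RRRRRRBBR · max L -11/2 · min R -21/4 => -43/8
10 of 14 · RRRRRRBBRB · max L -43/8 · min R -21/4 => -85/16
11 of 14 · RRRRRRBBRBR · max L -43/8 · min R -85/16 => -171/32
12 of 14 · RRRRRRBBRBRB · max L -171/32 · min R -85/16 => -341/64
13 of 14 · RRRRRRBBRBRBB · max L -341/64 · min R -85/16 => -681/128
14 of 14 · RRRRRRBBRBRBBR · max L -341/64 · min R -681/128 => -1363/256

-1363/256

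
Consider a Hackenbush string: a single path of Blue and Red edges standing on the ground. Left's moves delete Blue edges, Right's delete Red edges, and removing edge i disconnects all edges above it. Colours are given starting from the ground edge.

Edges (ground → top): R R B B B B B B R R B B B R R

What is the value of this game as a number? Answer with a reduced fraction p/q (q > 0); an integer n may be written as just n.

Build G(s[:k]) for k = 1..15, string s = R R B B B B B B R R B B B R R.
step 1: add R to get R; options L={  } R={ 0 } -> -1
step 2: add R to get RR; options L={  } R={ -1; 0 } -> -2
step 3: add B to get RRB; options L={ -2 } R={ -1; 0 } -> -3/2
step 4: add B to get RRBB; options L={ -2; -3/2 } R={ -1; 0 } -> -5/4
step 5: add B to get RRBBB; options L={ -2; -3/2; -5/4 } R={ -1; 0 } -> -9/8
step 6: add B to get RRBBBB; options L={ -2; -3/2; -5/4; -9/8 } R={ -1; 0 } -> -17/16
step 7: add B to get RRBBBBB; options L={ -2; -3/2; -5/4; -9/8; -17/16 } R={ -1; 0 } -> -33/32
step 8: add B to get RRBBBBBB; options L={ -2; -3/2; -5/4; -9/8; -17/16; -33/32 } R={ -1; 0 } -> -65/64
step 9: add R to get RRBBBBBBR; options L={ -2; -3/2; -5/4; -9/8; -17/16; -33/32 } R={ -65/64; -1; 0 } -> -131/128
step 10: add R to get RRBBBBBBRR; options L={ -2; -3/2; -5/4; -9/8; -17/16; -33/32 } R={ -131/128; -65/64; -1; 0 } -> -263/256
step 11: add B to get RRBBBBBBRRB; options L={ -2; -3/2; -5/4; -9/8; -17/16; -33/32; -263/256 } R={ -131/128; -65/64; -1; 0 } -> -525/512
step 12: add B to get RRBBBBBBRRBB; options L={ -2; -3/2; -5/4; -9/8; -17/16; -33/32; -263/256; -525/512 } R={ -131/128; -65/64; -1; 0 } -> -1049/1024
step 13: add B to get RRBBBBBBRRBBB; options L={ -2; -3/2; -5/4; -9/8; -17/16; -33/32; -263/256; -525/512; -1049/1024 } R={ -131/128; -65/64; -1; 0 } -> -2097/2048
step 14: add R to get RRBBBBBBRRBBBR; options L={ -2; -3/2; -5/4; -9/8; -17/16; -33/32; -263/256; -525/512; -1049/1024 } R={ -2097/2048; -131/128; -65/64; -1; 0 } -> -4195/4096
step 15: add R to get RRBBBBBBRRBBBRR; options L={ -2; -3/2; -5/4; -9/8; -17/16; -33/32; -263/256; -525/512; -1049/1024 } R={ -4195/4096; -2097/2048; -131/128; -65/64; -1; 0 } -> -8391/8192

-8391/8192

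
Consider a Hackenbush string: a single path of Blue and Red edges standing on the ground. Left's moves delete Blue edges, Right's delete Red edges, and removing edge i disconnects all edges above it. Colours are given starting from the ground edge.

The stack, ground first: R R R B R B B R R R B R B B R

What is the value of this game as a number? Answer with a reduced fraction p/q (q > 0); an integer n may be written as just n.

Recurse on prefixes of the 15-edge string R R R B R B B R R R B R B B R:
edge 1 of 15 (R): {  | 0 } -> -1
edge 2 of 15 (R): {  | -1, 0 } -> -2
edge 3 of 15 (R): {  | -2, -1, 0 } -> -3
edge 4 of 15 (B): { -3 | -2, -1, 0 } -> -5/2
edge 5 of 15 (R): { -3 | -5/2, -2, -1, 0 } -> -11/4
edge 6 of 15 (B): { -3, -11/4 | -5/2, -2, -1, 0 } -> -21/8
edge 7 of 15 (B): { -3, -11/4, -21/8 | -5/2, -2, -1, 0 } -> -41/16
edge 8 of 15 (R): { -3, -11/4, -21/8 | -41/16, -5/2, -2, -1, 0 } -> -83/32
edge 9 of 15 (R): { -3, -11/4, -21/8 | -83/32, -41/16, -5/2, -2, -1, 0 } -> -167/64
edge 10 of 15 (R): { -3, -11/4, -21/8 | -167/64, -83/32, -41/16, -5/2, -2, -1, 0 } -> -335/128
edge 11 of 15 (B): { -3, -11/4, -21/8, -335/128 | -167/64, -83/32, -41/16, -5/2, -2, -1, 0 } -> -669/256
edge 12 of 15 (R): { -3, -11/4, -21/8, -335/128 | -669/256, -167/64, -83/32, -41/16, -5/2, -2, -1, 0 } -> -1339/512
edge 13 of 15 (B): { -3, -11/4, -21/8, -335/128, -1339/512 | -669/256, -167/64, -83/32, -41/16, -5/2, -2, -1, 0 } -> -2677/1024
edge 14 of 15 (B): { -3, -11/4, -21/8, -335/128, -1339/512, -2677/1024 | -669/256, -167/64, -83/32, -41/16, -5/2, -2, -1, 0 } -> -5353/2048
edge 15 of 15 (R): { -3, -11/4, -21/8, -335/128, -1339/512, -2677/1024 | -5353/2048, -669/256, -167/64, -83/32, -41/16, -5/2, -2, -1, 0 } -> -10707/4096

-10707/4096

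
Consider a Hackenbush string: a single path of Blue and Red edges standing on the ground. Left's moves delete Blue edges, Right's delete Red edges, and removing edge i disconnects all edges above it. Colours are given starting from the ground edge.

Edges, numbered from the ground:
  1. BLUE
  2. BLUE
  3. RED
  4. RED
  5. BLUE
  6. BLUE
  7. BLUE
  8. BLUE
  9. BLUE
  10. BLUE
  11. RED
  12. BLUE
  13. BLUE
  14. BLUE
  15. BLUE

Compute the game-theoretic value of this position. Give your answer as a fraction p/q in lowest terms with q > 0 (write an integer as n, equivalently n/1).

12255/8192

B: Left { 0 }, Right { (no moves) } gives simplest 1
BB: Left { 0 1 }, Right { (no moves) } gives simplest 2
BBR: Left { 0 1 }, Right { 2 } gives simplest 3/2
BBRR: Left { 0 1 }, Right { 3/2 2 } gives simplest 5/4
BBRRB: Left { 0 1 5/4 }, Right { 3/2 2 } gives simplest 11/8
BBRRBB: Left { 0 1 5/4 11/8 }, Right { 3/2 2 } gives simplest 23/16
BBRRBBB: Left { 0 1 5/4 11/8 23/16 }, Right { 3/2 2 } gives simplest 47/32
BBRRBBBB: Left { 0 1 5/4 11/8 23/16 47/32 }, Right { 3/2 2 } gives simplest 95/64
BBRRBBBBB: Left { 0 1 5/4 11/8 23/16 47/32 95/64 }, Right { 3/2 2 } gives simplest 191/128
BBRRBBBBBB: Left { 0 1 5/4 11/8 23/16 47/32 95/64 191/128 }, Right { 3/2 2 } gives simplest 383/256
BBRRBBBBBBR: Left { 0 1 5/4 11/8 23/16 47/32 95/64 191/128 }, Right { 383/256 3/2 2 } gives simplest 765/512
BBRRBBBBBBRB: Left { 0 1 5/4 11/8 23/16 47/32 95/64 191/128 765/512 }, Right { 383/256 3/2 2 } gives simplest 1531/1024
BBRRBBBBBBRBB: Left { 0 1 5/4 11/8 23/16 47/32 95/64 191/128 765/512 1531/1024 }, Right { 383/256 3/2 2 } gives simplest 3063/2048
BBRRBBBBBBRBBB: Left { 0 1 5/4 11/8 23/16 47/32 95/64 191/128 765/512 1531/1024 3063/2048 }, Right { 383/256 3/2 2 } gives simplest 6127/4096
BBRRBBBBBBRBBBB: Left { 0 1 5/4 11/8 23/16 47/32 95/64 191/128 765/512 1531/1024 3063/2048 6127/4096 }, Right { 383/256 3/2 2 } gives simplest 12255/8192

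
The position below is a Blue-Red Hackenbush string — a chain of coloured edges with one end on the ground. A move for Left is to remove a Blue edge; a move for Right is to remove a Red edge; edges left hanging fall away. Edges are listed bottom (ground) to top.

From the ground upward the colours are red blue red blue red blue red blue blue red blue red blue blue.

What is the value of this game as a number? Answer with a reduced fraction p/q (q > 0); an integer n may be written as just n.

step 1: add red to get r; options L={ (no moves) } R={ 0 } -> -1
step 2: add blue to get rb; options L={ -1 } R={ 0 } -> -1/2
step 3: add red to get rbr; options L={ -1 } R={ -1/2,0 } -> -3/4
step 4: add blue to get rbrb; options L={ -1,-3/4 } R={ -1/2,0 } -> -5/8
step 5: add red to get rbrbr; options L={ -1,-3/4 } R={ -5/8,-1/2,0 } -> -11/16
step 6: add blue to get rbrbrb; options L={ -1,-3/4,-11/16 } R={ -5/8,-1/2,0 } -> -21/32
step 7: add red to get rbrbrbr; options L={ -1,-3/4,-11/16 } R={ -21/32,-5/8,-1/2,0 } -> -43/64
step 8: add blue to get rbrbrbrb; options L={ -1,-3/4,-11/16,-43/64 } R={ -21/32,-5/8,-1/2,0 } -> -85/128
step 9: add blue to get rbrbrbrbb; options L={ -1,-3/4,-11/16,-43/64,-85/128 } R={ -21/32,-5/8,-1/2,0 } -> -169/256
step 10: add red to get rbrbrbrbbr; options L={ -1,-3/4,-11/16,-43/64,-85/128 } R={ -169/256,-21/32,-5/8,-1/2,0 } -> -339/512
step 11: add blue to get rbrbrbrbbrb; options L={ -1,-3/4,-11/16,-43/64,-85/128,-339/512 } R={ -169/256,-21/32,-5/8,-1/2,0 } -> -677/1024
step 12: add red to get rbrbrbrbbrbr; options L={ -1,-3/4,-11/16,-43/64,-85/128,-339/512 } R={ -677/1024,-169/256,-21/32,-5/8,-1/2,0 } -> -1355/2048
step 13: add blue to get rbrbrbrbbrbrb; options L={ -1,-3/4,-11/16,-43/64,-85/128,-339/512,-1355/2048 } R={ -677/1024,-169/256,-21/32,-5/8,-1/2,0 } -> -2709/4096
step 14: add blue to get rbrbrbrbbrbrbb; options L={ -1,-3/4,-11/16,-43/64,-85/128,-339/512,-1355/2048,-2709/4096 } R={ -677/1024,-169/256,-21/32,-5/8,-1/2,0 } -> -5417/8192

-5417/8192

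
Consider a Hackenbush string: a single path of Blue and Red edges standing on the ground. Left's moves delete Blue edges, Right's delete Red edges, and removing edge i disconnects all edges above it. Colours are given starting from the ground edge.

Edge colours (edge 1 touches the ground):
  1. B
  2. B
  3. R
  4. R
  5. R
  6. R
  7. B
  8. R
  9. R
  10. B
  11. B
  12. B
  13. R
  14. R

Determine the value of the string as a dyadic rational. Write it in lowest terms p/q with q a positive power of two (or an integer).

4409/4096

Build g(s[:k]) for k = 1..14, string s = B B R R R R B R R B B B R R.
B: Left { 0 }, Right {  } -> simplest 1
BB: Left { 0; 1 }, Right {  } -> simplest 2
BBR: Left { 0; 1 }, Right { 2 } -> simplest 3/2
BBRR: Left { 0; 1 }, Right { 3/2; 2 } -> simplest 5/4
BBRRR: Left { 0; 1 }, Right { 5/4; 3/2; 2 } -> simplest 9/8
BBRRRR: Left { 0; 1 }, Right { 9/8; 5/4; 3/2; 2 } -> simplest 17/16
BBRRRRB: Left { 0; 1; 17/16 }, Right { 9/8; 5/4; 3/2; 2 } -> simplest 35/32
BBRRRRBR: Left { 0; 1; 17/16 }, Right { 35/32; 9/8; 5/4; 3/2; 2 } -> simplest 69/64
BBRRRRBRR: Left { 0; 1; 17/16 }, Right { 69/64; 35/32; 9/8; 5/4; 3/2; 2 } -> simplest 137/128
BBRRRRBRRB: Left { 0; 1; 17/16; 137/128 }, Right { 69/64; 35/32; 9/8; 5/4; 3/2; 2 } -> simplest 275/256
BBRRRRBRRBB: Left { 0; 1; 17/16; 137/128; 275/256 }, Right { 69/64; 35/32; 9/8; 5/4; 3/2; 2 } -> simplest 551/512
BBRRRRBRRBBB: Left { 0; 1; 17/16; 137/128; 275/256; 551/512 }, Right { 69/64; 35/32; 9/8; 5/4; 3/2; 2 } -> simplest 1103/1024
BBRRRRBRRBBBR: Left { 0; 1; 17/16; 137/128; 275/256; 551/512 }, Right { 1103/1024; 69/64; 35/32; 9/8; 5/4; 3/2; 2 } -> simplest 2205/2048
BBRRRRBRRBBBRR: Left { 0; 1; 17/16; 137/128; 275/256; 551/512 }, Right { 2205/2048; 1103/1024; 69/64; 35/32; 9/8; 5/4; 3/2; 2 } -> simplest 4409/4096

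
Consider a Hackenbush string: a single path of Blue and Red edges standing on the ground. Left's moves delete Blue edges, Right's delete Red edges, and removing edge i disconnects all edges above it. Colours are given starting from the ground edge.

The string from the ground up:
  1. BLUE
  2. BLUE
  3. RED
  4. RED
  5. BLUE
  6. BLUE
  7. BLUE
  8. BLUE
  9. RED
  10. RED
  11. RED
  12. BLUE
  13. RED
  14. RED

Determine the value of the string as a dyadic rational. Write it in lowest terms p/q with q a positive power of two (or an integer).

6025/4096

Build val(s[:k]) for k = 1..14, string s = BLUE BLUE RED RED BLUE BLUE BLUE BLUE RED RED RED BLUE RED RED.
1 of 14 · B · max L 0 · min R +∞ = 1
2 of 14 · BB · max L 1 · min R +∞ = 2
3 of 14 · BBR · max L 1 · min R 2 = 3/2
4 of 14 · BBRR · max L 1 · min R 3/2 = 5/4
5 of 14 · BBRRB · max L 5/4 · min R 3/2 = 11/8
6 of 14 · BBRRBB · max L 11/8 · min R 3/2 = 23/16
7 of 14 · BBRRBBB · max L 23/16 · min R 3/2 = 47/32
8 of 14 · BBRRBBBB · max L 47/32 · min R 3/2 = 95/64
9 of 14 · BBRRBBBBR · max L 47/32 · min R 95/64 = 189/128
10 of 14 · BBRRBBBBRR · max L 47/32 · min R 189/128 = 377/256
11 of 14 · BBRRBBBBRRR · max L 47/32 · min R 377/256 = 753/512
12 of 14 · BBRRBBBBRRRB · max L 753/512 · min R 377/256 = 1507/1024
13 of 14 · BBRRBBBBRRRBR · max L 753/512 · min R 1507/1024 = 3013/2048
14 of 14 · BBRRBBBBRRRBRR · max L 753/512 · min R 3013/2048 = 6025/4096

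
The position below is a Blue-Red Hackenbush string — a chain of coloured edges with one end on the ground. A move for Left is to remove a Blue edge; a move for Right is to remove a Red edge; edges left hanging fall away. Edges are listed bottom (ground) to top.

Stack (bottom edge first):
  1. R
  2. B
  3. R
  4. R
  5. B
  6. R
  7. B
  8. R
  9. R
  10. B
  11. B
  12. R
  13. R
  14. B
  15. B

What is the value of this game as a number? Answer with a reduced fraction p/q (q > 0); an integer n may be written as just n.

-13721/16384

R: Left { (no moves) }, Right { 0 } ⇒ simplest -1
RB: Left { -1 }, Right { 0 } ⇒ simplest -1/2
RBR: Left { -1 }, Right { -1/2 0 } ⇒ simplest -3/4
RBRR: Left { -1 }, Right { -3/4 -1/2 0 } ⇒ simplest -7/8
RBRRB: Left { -1 -7/8 }, Right { -3/4 -1/2 0 } ⇒ simplest -13/16
RBRRBR: Left { -1 -7/8 }, Right { -13/16 -3/4 -1/2 0 } ⇒ simplest -27/32
RBRRBRB: Left { -1 -7/8 -27/32 }, Right { -13/16 -3/4 -1/2 0 } ⇒ simplest -53/64
RBRRBRBR: Left { -1 -7/8 -27/32 }, Right { -53/64 -13/16 -3/4 -1/2 0 } ⇒ simplest -107/128
RBRRBRBRR: Left { -1 -7/8 -27/32 }, Right { -107/128 -53/64 -13/16 -3/4 -1/2 0 } ⇒ simplest -215/256
RBRRBRBRRB: Left { -1 -7/8 -27/32 -215/256 }, Right { -107/128 -53/64 -13/16 -3/4 -1/2 0 } ⇒ simplest -429/512
RBRRBRBRRBB: Left { -1 -7/8 -27/32 -215/256 -429/512 }, Right { -107/128 -53/64 -13/16 -3/4 -1/2 0 } ⇒ simplest -857/1024
RBRRBRBRRBBR: Left { -1 -7/8 -27/32 -215/256 -429/512 }, Right { -857/1024 -107/128 -53/64 -13/16 -3/4 -1/2 0 } ⇒ simplest -1715/2048
RBRRBRBRRBBRR: Left { -1 -7/8 -27/32 -215/256 -429/512 }, Right { -1715/2048 -857/1024 -107/128 -53/64 -13/16 -3/4 -1/2 0 } ⇒ simplest -3431/4096
RBRRBRBRRBBRRB: Left { -1 -7/8 -27/32 -215/256 -429/512 -3431/4096 }, Right { -1715/2048 -857/1024 -107/128 -53/64 -13/16 -3/4 -1/2 0 } ⇒ simplest -6861/8192
RBRRBRBRRBBRRBB: Left { -1 -7/8 -27/32 -215/256 -429/512 -3431/4096 -6861/8192 }, Right { -1715/2048 -857/1024 -107/128 -53/64 -13/16 -3/4 -1/2 0 } ⇒ simplest -13721/16384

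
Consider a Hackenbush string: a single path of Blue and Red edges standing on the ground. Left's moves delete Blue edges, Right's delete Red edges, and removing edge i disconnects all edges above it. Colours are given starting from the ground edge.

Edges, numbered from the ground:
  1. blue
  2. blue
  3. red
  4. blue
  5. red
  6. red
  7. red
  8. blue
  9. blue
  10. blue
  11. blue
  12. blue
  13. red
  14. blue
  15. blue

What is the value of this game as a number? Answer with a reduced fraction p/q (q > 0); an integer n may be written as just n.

Build g(s[:k]) for k = 1..15, string s = blue blue red blue red red red blue blue blue blue blue red blue blue.
b: Left { 0 }, Right { ∅ } = simplest 1
bb: Left { 0; 1 }, Right { ∅ } = simplest 2
bbr: Left { 0; 1 }, Right { 2 } = simplest 3/2
bbrb: Left { 0; 1; 3/2 }, Right { 2 } = simplest 7/4
bbrbr: Left { 0; 1; 3/2 }, Right { 7/4; 2 } = simplest 13/8
bbrbrr: Left { 0; 1; 3/2 }, Right { 13/8; 7/4; 2 } = simplest 25/16
bbrbrrr: Left { 0; 1; 3/2 }, Right { 25/16; 13/8; 7/4; 2 } = simplest 49/32
bbrbrrrb: Left { 0; 1; 3/2; 49/32 }, Right { 25/16; 13/8; 7/4; 2 } = simplest 99/64
bbrbrrrbb: Left { 0; 1; 3/2; 49/32; 99/64 }, Right { 25/16; 13/8; 7/4; 2 } = simplest 199/128
bbrbrrrbbb: Left { 0; 1; 3/2; 49/32; 99/64; 199/128 }, Right { 25/16; 13/8; 7/4; 2 } = simplest 399/256
bbrbrrrbbbb: Left { 0; 1; 3/2; 49/32; 99/64; 199/128; 399/256 }, Right { 25/16; 13/8; 7/4; 2 } = simplest 799/512
bbrbrrrbbbbb: Left { 0; 1; 3/2; 49/32; 99/64; 199/128; 399/256; 799/512 }, Right { 25/16; 13/8; 7/4; 2 } = simplest 1599/1024
bbrbrrrbbbbbr: Left { 0; 1; 3/2; 49/32; 99/64; 199/128; 399/256; 799/512 }, Right { 1599/1024; 25/16; 13/8; 7/4; 2 } = simplest 3197/2048
bbrbrrrbbbbbrb: Left { 0; 1; 3/2; 49/32; 99/64; 199/128; 399/256; 799/512; 3197/2048 }, Right { 1599/1024; 25/16; 13/8; 7/4; 2 } = simplest 6395/4096
bbrbrrrbbbbbrbb: Left { 0; 1; 3/2; 49/32; 99/64; 199/128; 399/256; 799/512; 3197/2048; 6395/4096 }, Right { 1599/1024; 25/16; 13/8; 7/4; 2 } = simplest 12791/8192

12791/8192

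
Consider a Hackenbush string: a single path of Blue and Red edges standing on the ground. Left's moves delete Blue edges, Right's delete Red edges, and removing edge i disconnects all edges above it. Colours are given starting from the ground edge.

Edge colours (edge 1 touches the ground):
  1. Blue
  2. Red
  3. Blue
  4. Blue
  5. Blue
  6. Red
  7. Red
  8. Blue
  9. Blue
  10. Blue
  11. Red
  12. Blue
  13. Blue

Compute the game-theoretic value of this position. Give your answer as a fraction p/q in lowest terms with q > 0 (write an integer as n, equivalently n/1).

3703/4096

step 1: add Blue to get B; options L={ 0 } R={ (no moves) } so 1
step 2: add Red to get BR; options L={ 0 } R={ 1 } so 1/2
step 3: add Blue to get BRB; options L={ 0, 1/2 } R={ 1 } so 3/4
step 4: add Blue to get BRBB; options L={ 0, 1/2, 3/4 } R={ 1 } so 7/8
step 5: add Blue to get BRBBB; options L={ 0, 1/2, 3/4, 7/8 } R={ 1 } so 15/16
step 6: add Red to get BRBBBR; options L={ 0, 1/2, 3/4, 7/8 } R={ 15/16, 1 } so 29/32
step 7: add Red to get BRBBBRR; options L={ 0, 1/2, 3/4, 7/8 } R={ 29/32, 15/16, 1 } so 57/64
step 8: add Blue to get BRBBBRRB; options L={ 0, 1/2, 3/4, 7/8, 57/64 } R={ 29/32, 15/16, 1 } so 115/128
step 9: add Blue to get BRBBBRRBB; options L={ 0, 1/2, 3/4, 7/8, 57/64, 115/128 } R={ 29/32, 15/16, 1 } so 231/256
step 10: add Blue to get BRBBBRRBBB; options L={ 0, 1/2, 3/4, 7/8, 57/64, 115/128, 231/256 } R={ 29/32, 15/16, 1 } so 463/512
step 11: add Red to get BRBBBRRBBBR; options L={ 0, 1/2, 3/4, 7/8, 57/64, 115/128, 231/256 } R={ 463/512, 29/32, 15/16, 1 } so 925/1024
step 12: add Blue to get BRBBBRRBBBRB; options L={ 0, 1/2, 3/4, 7/8, 57/64, 115/128, 231/256, 925/1024 } R={ 463/512, 29/32, 15/16, 1 } so 1851/2048
step 13: add Blue to get BRBBBRRBBBRBB; options L={ 0, 1/2, 3/4, 7/8, 57/64, 115/128, 231/256, 925/1024, 1851/2048 } R={ 463/512, 29/32, 15/16, 1 } so 3703/4096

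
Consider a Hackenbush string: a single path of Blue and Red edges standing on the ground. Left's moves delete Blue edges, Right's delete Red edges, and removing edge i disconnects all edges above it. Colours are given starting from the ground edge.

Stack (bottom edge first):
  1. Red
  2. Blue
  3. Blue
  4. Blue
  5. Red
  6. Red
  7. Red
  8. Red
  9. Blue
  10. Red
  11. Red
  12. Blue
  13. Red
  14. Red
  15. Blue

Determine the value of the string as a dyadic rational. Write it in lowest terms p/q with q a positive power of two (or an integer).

-3949/16384

Build v(s[:k]) for k = 1..15, string s = Red Blue Blue Blue Red Red Red Red Blue Red Red Blue Red Red Blue.
step 1: add Red to get R; options L={ (no moves) } R={ 0 } = -1
step 2: add Blue to get RB; options L={ -1 } R={ 0 } = -1/2
step 3: add Blue to get RBB; options L={ -1, -1/2 } R={ 0 } = -1/4
step 4: add Blue to get RBBB; options L={ -1, -1/2, -1/4 } R={ 0 } = -1/8
step 5: add Red to get RBBBR; options L={ -1, -1/2, -1/4 } R={ -1/8, 0 } = -3/16
step 6: add Red to get RBBBRR; options L={ -1, -1/2, -1/4 } R={ -3/16, -1/8, 0 } = -7/32
step 7: add Red to get RBBBRRR; options L={ -1, -1/2, -1/4 } R={ -7/32, -3/16, -1/8, 0 } = -15/64
step 8: add Red to get RBBBRRRR; options L={ -1, -1/2, -1/4 } R={ -15/64, -7/32, -3/16, -1/8, 0 } = -31/128
step 9: add Blue to get RBBBRRRRB; options L={ -1, -1/2, -1/4, -31/128 } R={ -15/64, -7/32, -3/16, -1/8, 0 } = -61/256
step 10: add Red to get RBBBRRRRBR; options L={ -1, -1/2, -1/4, -31/128 } R={ -61/256, -15/64, -7/32, -3/16, -1/8, 0 } = -123/512
step 11: add Red to get RBBBRRRRBRR; options L={ -1, -1/2, -1/4, -31/128 } R={ -123/512, -61/256, -15/64, -7/32, -3/16, -1/8, 0 } = -247/1024
step 12: add Blue to get RBBBRRRRBRRB; options L={ -1, -1/2, -1/4, -31/128, -247/1024 } R={ -123/512, -61/256, -15/64, -7/32, -3/16, -1/8, 0 } = -493/2048
step 13: add Red to get RBBBRRRRBRRBR; options L={ -1, -1/2, -1/4, -31/128, -247/1024 } R={ -493/2048, -123/512, -61/256, -15/64, -7/32, -3/16, -1/8, 0 } = -987/4096
step 14: add Red to get RBBBRRRRBRRBRR; options L={ -1, -1/2, -1/4, -31/128, -247/1024 } R={ -987/4096, -493/2048, -123/512, -61/256, -15/64, -7/32, -3/16, -1/8, 0 } = -1975/8192
step 15: add Blue to get RBBBRRRRBRRBRRB; options L={ -1, -1/2, -1/4, -31/128, -247/1024, -1975/8192 } R={ -987/4096, -493/2048, -123/512, -61/256, -15/64, -7/32, -3/16, -1/8, 0 } = -3949/16384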